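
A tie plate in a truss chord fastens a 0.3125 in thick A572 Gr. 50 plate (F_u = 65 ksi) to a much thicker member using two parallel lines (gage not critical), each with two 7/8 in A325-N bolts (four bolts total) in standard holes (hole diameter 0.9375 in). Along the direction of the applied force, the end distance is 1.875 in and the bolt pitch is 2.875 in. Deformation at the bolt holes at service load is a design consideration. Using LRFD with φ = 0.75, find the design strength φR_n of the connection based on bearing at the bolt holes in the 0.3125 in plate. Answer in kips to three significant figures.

115 kips

Per bolt r_n = 1.2 l_c t F_u ≤ 2.4 d t F_u; upper limit = 2.4 × 0.875 × 0.3125 × 65 = 42.66 kips.
Edge bolt: l_c = 1.875 − 0.9375/2 = 1.406 in → 1.2 × 1.406 × 0.3125 × 65 = 34.28 → r_n = 34.28 kips.
Interior bolts: l_c = 2.875 − 0.9375 = 1.938 in → 1.2 × 1.938 × 0.3125 × 65 = 47.23 → r_n = 42.66 kips.
R_n = 2 × 34.28 + 2 × 42.66 = 153.9 kips.
Design strength φR_n = 0.75 × 153.9 = 115 kips.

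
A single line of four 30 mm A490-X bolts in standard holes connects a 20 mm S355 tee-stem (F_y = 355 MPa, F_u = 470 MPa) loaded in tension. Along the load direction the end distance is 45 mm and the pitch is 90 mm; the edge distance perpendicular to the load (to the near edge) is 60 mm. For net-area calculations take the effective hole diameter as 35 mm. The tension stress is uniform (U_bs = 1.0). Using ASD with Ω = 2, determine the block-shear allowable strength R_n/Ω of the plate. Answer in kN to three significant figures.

743 kN

Shear plane L_v = 45 + 3·90 = 315 mm; A_gv = 315 × 20 = 6300 mm².
A_nv = (315 − 3.5·35) × 20 = 3850 mm².
A_nt = (60 − 0.5·35) × 20 = 850 mm².
0.6 F_u A_nv = 1086 kN; 0.6 F_y A_gv = 1342 kN → shear rupture governs the shear term.
R_n = 1086 + 1.0 × 470 × 850 / 1000 = 1485 kN.
Allowable strength R_n/Ω = 1485 / 2 = 743 kN.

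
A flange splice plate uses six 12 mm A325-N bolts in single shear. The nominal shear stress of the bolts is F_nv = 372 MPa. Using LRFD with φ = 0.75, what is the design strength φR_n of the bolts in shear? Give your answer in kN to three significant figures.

A_b = π × 12² / 4 = 113.1 mm².
R_n = F_nv · A_b · n · n_s = 372 × 113.1 × 6 × 1 / 1000 = 252.4 kN.
Design strength φR_n = 0.75 × 252.4 = 189 kN.

189 kN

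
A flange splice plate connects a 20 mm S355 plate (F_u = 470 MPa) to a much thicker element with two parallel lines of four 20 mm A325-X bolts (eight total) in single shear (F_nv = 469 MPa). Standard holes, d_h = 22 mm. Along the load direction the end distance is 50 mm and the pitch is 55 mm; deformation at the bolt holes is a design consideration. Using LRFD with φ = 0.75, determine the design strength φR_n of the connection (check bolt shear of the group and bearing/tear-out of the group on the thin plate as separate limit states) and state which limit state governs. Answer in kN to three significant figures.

884 kN (bolt shear governs)

Bolt shear: A_b = π·20²/4 = 314.2 mm²; R_n = 469 × 314.2 × 8 × 1 / 1000 = 1179 kN → 0.75 × 1179 = 884 kN.
Bearing (1.2 l_c t F_u ≤ 2.4 d t F_u): upper limit = 2.4·20·20·470 / 1000 = 451.2 kN.
  Edge l_c = 50 − 22/2 = 39 → r_n = 439.9 kN; interior l_c = 55 − 22 = 33 → r_n = 372.2 kN.
  R_n,bearing = 2·439.9 + 6·372.2 = 3113 kN → 0.75 × 3113 = 2330 kN.
Bolt shear governs: 884 kN.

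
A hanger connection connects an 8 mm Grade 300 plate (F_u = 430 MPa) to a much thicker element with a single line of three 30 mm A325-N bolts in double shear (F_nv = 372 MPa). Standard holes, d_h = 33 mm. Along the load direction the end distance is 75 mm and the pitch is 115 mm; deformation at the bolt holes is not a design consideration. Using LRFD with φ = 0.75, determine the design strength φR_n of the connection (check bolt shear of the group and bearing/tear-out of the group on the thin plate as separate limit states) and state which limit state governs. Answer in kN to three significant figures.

691 kN (bearing governs)

Bolt shear: A_b = π·30²/4 = 706.9 mm²; R_n = 372 × 706.9 × 3 × 2 / 1000 = 1578 kN → 0.75 × 1578 = 1180 kN.
Bearing (1.5 l_c t F_u ≤ 3.0 d t F_u): upper limit = 3.0·30·8·430 / 1000 = 309.6 kN.
  Edge l_c = 75 − 33/2 = 58.5 → r_n = 301.9 kN; interior l_c = 115 − 33 = 82 → r_n = 309.6 kN.
  R_n,bearing = 1·301.9 + 2·309.6 = 921.1 kN → 0.75 × 921.1 = 691 kN.
Bearing governs: 691 kN.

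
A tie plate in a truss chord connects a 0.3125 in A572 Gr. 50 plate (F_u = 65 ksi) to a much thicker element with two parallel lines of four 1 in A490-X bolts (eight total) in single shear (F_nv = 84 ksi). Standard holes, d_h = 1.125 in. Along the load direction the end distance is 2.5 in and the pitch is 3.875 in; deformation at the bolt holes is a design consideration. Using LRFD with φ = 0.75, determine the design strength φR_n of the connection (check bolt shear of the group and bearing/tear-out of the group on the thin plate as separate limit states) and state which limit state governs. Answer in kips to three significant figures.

290 kips (bearing governs)

Bolt shear: A_b = π·1²/4 = 0.7854 in²; R_n = 84 × 0.7854 × 8 × 1 = 527.8 kips → 0.75 × 527.8 = 396 kips.
Bearing (1.2 l_c t F_u ≤ 2.4 d t F_u): upper limit = 2.4·1·0.3125·65 = 48.75 kips.
  Edge l_c = 2.5 − 1.125/2 = 1.938 → r_n = 47.23 kips; interior l_c = 3.875 − 1.125 = 2.75 → r_n = 48.75 kips.
  R_n,bearing = 2·47.23 + 6·48.75 = 387 kips → 0.75 × 387 = 290 kips.
Bearing governs: 290 kips.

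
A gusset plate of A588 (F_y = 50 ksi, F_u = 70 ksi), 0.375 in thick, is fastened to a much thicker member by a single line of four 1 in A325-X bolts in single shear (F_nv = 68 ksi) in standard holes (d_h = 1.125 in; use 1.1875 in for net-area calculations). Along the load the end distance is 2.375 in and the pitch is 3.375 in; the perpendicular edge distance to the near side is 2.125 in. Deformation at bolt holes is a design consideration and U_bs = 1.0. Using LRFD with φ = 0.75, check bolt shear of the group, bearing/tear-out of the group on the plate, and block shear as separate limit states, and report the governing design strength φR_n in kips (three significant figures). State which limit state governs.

Bolt shear: A_b = π·1²/4 = 0.7854 in²; R_n = 68 × 0.7854 × 4 × 1 = 213.6 kips → 0.75 × 213.6 = 160 kips.
Bearing: edge l_c = 1.812, r_n = 57.09 kips; interior l_c = 2.25, r_n = 63 kips; R_n = 57.09 + 3·63 = 246.1 kips → 185 kips.
Block shear: A_gv = 4.688, A_nv = 3.129, A_nt = 0.5742 in²; R_n = min(0.6F_uA_nv, 0.6F_yA_gv) + U_bs·F_u·A_nt = 171.6 kips → 129 kips.
Block shear governs: 129 kips.

129 kips (block shear governs)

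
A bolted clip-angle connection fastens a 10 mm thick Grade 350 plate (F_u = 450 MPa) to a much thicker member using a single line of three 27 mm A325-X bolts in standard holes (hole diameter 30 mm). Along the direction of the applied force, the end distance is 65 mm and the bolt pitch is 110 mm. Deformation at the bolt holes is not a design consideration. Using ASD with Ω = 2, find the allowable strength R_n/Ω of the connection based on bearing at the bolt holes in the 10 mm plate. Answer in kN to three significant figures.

533 kN

Per bolt r_n = 1.5 l_c t F_u ≤ 3.0 d t F_u; upper limit = 3.0 × 27 × 10 × 450 / 1000 = 364.5 kN.
Edge bolt: l_c = 65 − 30/2 = 50 mm → 1.5 × 50 × 10 × 450 / 1000 = 337.5 → r_n = 337.5 kN.
Interior bolts: l_c = 110 − 30 = 80 mm → 1.5 × 80 × 10 × 450 / 1000 = 540 → r_n = 364.5 kN.
R_n = 1 × 337.5 + 2 × 364.5 = 1066 kN.
Allowable strength R_n/Ω = 1066 / 2 = 533 kN.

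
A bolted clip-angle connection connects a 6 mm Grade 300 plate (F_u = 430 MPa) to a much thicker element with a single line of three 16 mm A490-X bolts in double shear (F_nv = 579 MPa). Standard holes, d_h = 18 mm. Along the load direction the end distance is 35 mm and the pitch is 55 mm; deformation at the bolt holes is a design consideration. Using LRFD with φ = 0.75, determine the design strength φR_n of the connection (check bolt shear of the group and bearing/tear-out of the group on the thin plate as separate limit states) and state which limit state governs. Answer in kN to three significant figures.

209 kN (bearing governs)

Bolt shear: A_b = π·16²/4 = 201.1 mm²; R_n = 579 × 201.1 × 3 × 2 / 1000 = 698.5 kN → 0.75 × 698.5 = 524 kN.
Bearing (1.2 l_c t F_u ≤ 2.4 d t F_u): upper limit = 2.4·16·6·430 / 1000 = 99.07 kN.
  Edge l_c = 35 − 18/2 = 26 → r_n = 80.5 kN; interior l_c = 55 − 18 = 37 → r_n = 99.07 kN.
  R_n,bearing = 1·80.5 + 2·99.07 = 278.6 kN → 0.75 × 278.6 = 209 kN.
Bearing governs: 209 kN.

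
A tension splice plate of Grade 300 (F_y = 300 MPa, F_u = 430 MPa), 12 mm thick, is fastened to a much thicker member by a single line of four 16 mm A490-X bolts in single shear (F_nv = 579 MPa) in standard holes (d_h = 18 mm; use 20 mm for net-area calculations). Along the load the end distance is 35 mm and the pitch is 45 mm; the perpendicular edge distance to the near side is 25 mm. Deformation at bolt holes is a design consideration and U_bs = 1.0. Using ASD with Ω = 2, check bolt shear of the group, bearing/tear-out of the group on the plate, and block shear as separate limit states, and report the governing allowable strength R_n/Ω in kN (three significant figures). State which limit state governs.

Bolt shear: A_b = π·16²/4 = 201.1 mm²; R_n = 579 × 201.1 × 4 × 1 / 1000 = 465.7 kN → 465.7 / 2 = 233 kN.
Bearing: edge l_c = 26, r_n = 161 kN; interior l_c = 27, r_n = 167.2 kN; R_n = 161 + 3·167.2 = 662.5 kN → 331 kN.
Block shear: A_gv = 2040, A_nv = 1200, A_nt = 180 mm²; R_n = min(0.6F_uA_nv, 0.6F_yA_gv) + U_bs·F_u·A_nt = 387 kN → 194 kN.
Block shear governs: 194 kN.

194 kN (block shear governs)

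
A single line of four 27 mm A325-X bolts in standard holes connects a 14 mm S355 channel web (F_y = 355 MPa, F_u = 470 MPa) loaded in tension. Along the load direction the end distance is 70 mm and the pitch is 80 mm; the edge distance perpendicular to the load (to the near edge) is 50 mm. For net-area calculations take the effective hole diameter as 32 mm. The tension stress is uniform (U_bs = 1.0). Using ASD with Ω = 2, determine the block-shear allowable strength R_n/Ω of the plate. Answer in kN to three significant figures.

Shear plane L_v = 70 + 3·80 = 310 mm; A_gv = 310 × 14 = 4340 mm².
A_nv = (310 − 3.5·32) × 14 = 2772 mm².
A_nt = (50 − 0.5·32) × 14 = 476 mm².
0.6 F_u A_nv = 781.7 kN; 0.6 F_y A_gv = 924.4 kN → shear rupture governs the shear term.
R_n = 781.7 + 1.0 × 470 × 476 / 1000 = 1005 kN.
Allowable strength R_n/Ω = 1005 / 2 = 503 kN.

503 kN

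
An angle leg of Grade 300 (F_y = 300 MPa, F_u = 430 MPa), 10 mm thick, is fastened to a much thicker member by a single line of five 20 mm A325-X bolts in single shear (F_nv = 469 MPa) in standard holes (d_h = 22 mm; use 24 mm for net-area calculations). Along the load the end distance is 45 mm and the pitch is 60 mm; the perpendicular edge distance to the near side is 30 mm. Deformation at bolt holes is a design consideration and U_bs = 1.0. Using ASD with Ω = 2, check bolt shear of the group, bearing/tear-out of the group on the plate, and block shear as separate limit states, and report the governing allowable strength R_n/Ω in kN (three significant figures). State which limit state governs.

Bolt shear: A_b = π·20²/4 = 314.2 mm²; R_n = 469 × 314.2 × 5 × 1 / 1000 = 736.7 kN → 736.7 / 2 = 368 kN.
Bearing: edge l_c = 34, r_n = 175.4 kN; interior l_c = 38, r_n = 196.1 kN; R_n = 175.4 + 4·196.1 = 959.8 kN → 480 kN.
Block shear: A_gv = 2850, A_nv = 1770, A_nt = 180 mm²; R_n = min(0.6F_uA_nv, 0.6F_yA_gv) + U_bs·F_u·A_nt = 534.1 kN → 267 kN.
Block shear governs: 267 kN.

267 kN (block shear governs)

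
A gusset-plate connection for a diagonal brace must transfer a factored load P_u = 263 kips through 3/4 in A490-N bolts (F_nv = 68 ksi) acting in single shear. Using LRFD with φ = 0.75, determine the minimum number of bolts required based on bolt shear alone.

A_b = π·0.75²/4 = 0.4418 in².
Per-bolt design strength φR_n = 0.75 × 68 × 0.4418 × 1 = 22.53 kips.
n ≥ 263 / 22.53 = 11.67 → use 12 bolts.

12 bolts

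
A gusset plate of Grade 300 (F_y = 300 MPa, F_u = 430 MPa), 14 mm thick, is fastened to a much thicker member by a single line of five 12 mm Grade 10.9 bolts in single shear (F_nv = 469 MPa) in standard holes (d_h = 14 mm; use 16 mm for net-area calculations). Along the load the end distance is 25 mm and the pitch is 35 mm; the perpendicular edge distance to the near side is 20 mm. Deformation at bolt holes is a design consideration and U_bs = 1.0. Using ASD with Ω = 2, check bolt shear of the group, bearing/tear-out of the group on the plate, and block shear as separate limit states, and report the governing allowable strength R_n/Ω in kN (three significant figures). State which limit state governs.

133 kN (bolt shear governs)

Bolt shear: A_b = π·12²/4 = 113.1 mm²; R_n = 469 × 113.1 × 5 × 1 / 1000 = 265.2 kN → 265.2 / 2 = 133 kN.
Bearing: edge l_c = 18, r_n = 130 kN; interior l_c = 21, r_n = 151.7 kN; R_n = 130 + 4·151.7 = 736.8 kN → 368 kN.
Block shear: A_gv = 2310, A_nv = 1302, A_nt = 168 mm²; R_n = min(0.6F_uA_nv, 0.6F_yA_gv) + U_bs·F_u·A_nt = 408.2 kN → 204 kN.
Bolt shear governs: 133 kN.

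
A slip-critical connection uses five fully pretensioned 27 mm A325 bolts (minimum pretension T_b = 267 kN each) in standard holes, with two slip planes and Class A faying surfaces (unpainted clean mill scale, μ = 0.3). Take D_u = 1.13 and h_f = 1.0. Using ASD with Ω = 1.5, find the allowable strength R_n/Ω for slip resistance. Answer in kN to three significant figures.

603 kN

R_n = μ · D_u · h_f · T_b · n_s · n_b = 0.3 × 1.13 × 1.0 × 267 × 2 × 5 = 905.1 kN.
Allowable strength R_n/Ω = 905.1 / 1.5 = 603 kN.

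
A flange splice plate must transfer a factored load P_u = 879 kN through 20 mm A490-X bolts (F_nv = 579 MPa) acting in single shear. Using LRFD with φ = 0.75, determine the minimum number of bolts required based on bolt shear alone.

7 bolts

A_b = π·20²/4 = 314.2 mm².
Per-bolt design strength φR_n = 0.75 × 579 × 314.2 × 1 / 1000 = 136.4 kN.
n ≥ 879 / 136.4 = 6.443 → use 7 bolts.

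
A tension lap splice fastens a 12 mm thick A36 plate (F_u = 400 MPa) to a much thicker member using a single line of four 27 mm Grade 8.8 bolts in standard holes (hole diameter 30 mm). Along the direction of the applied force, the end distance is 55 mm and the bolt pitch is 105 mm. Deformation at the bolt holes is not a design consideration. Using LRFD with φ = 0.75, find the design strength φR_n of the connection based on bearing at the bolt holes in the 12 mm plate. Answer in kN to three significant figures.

Per bolt r_n = 1.5 l_c t F_u ≤ 3.0 d t F_u; upper limit = 3.0 × 27 × 12 × 400 / 1000 = 388.8 kN.
Edge bolt: l_c = 55 − 30/2 = 40 mm → 1.5 × 40 × 12 × 400 / 1000 = 288 → r_n = 288 kN.
Interior bolts: l_c = 105 − 30 = 75 mm → 1.5 × 75 × 12 × 400 / 1000 = 540 → r_n = 388.8 kN.
R_n = 1 × 288 + 3 × 388.8 = 1454 kN.
Design strength φR_n = 0.75 × 1454 = 1090 kN.

1090 kN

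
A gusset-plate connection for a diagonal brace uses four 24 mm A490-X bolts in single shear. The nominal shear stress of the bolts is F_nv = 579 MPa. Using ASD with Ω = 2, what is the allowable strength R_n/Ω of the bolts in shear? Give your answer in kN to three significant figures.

A_b = π × 24² / 4 = 452.4 mm².
R_n = F_nv · A_b · n · n_s = 579 × 452.4 × 4 × 1 / 1000 = 1048 kN.
Allowable strength R_n/Ω = 1048 / 2 = 524 kN.

524 kN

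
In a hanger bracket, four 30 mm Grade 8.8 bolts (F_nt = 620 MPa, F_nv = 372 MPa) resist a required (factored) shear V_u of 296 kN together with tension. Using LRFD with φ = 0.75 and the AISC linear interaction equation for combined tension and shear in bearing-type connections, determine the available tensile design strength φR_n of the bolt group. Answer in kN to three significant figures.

A_b = π·30²/4 = 706.9 mm²; f_rv = 296 × 1000 / (4 × 706.9) = 104.7 MPa.
F'_nt = 1.3 F_nt − (F_nt / φF_nv) f_rv = 1.3·620 − (620/(0.75·372))·104.7 = 573.4 MPa, capped at F_nt → F'_nt = 573.4 MPa.
R_n = F'_nt · A_b · n = 573.4 × 706.9 × 4 / 1000 = 1621 kN.
Design strength φR_n = 0.75 × 1621 = 1220 kN.

1220 kN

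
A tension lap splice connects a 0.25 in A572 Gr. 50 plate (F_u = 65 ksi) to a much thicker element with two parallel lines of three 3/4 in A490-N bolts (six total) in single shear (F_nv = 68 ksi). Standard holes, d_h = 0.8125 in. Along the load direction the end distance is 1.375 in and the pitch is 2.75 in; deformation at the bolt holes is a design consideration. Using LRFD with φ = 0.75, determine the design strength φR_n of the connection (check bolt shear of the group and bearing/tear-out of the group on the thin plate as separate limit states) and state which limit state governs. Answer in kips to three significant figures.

Bolt shear: A_b = π·0.75²/4 = 0.4418 in²; R_n = 68 × 0.4418 × 6 × 1 = 180.2 kips → 0.75 × 180.2 = 135 kips.
Bearing (1.2 l_c t F_u ≤ 2.4 d t F_u): upper limit = 2.4·0.75·0.25·65 = 29.25 kips.
  Edge l_c = 1.375 − 0.8125/2 = 0.9688 → r_n = 18.89 kips; interior l_c = 2.75 − 0.8125 = 1.938 → r_n = 29.25 kips.
  R_n,bearing = 2·18.89 + 4·29.25 = 154.8 kips → 0.75 × 154.8 = 116 kips.
Bearing governs: 116 kips.

116 kips (bearing governs)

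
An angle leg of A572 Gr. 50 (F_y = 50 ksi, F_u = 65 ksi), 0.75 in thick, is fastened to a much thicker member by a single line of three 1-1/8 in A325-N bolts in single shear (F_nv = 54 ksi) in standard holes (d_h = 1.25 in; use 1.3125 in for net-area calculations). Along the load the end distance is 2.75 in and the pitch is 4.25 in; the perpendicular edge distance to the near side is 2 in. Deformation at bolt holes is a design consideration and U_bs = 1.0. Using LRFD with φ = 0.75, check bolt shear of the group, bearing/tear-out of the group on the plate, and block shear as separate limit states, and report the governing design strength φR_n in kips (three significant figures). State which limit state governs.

121 kips (bolt shear governs)

Bolt shear: A_b = π·1.125²/4 = 0.994 in²; R_n = 54 × 0.994 × 3 × 1 = 161 kips → 0.75 × 161 = 121 kips.
Bearing: edge l_c = 2.125, r_n = 124.3 kips; interior l_c = 3, r_n = 131.6 kips; R_n = 124.3 + 2·131.6 = 387.6 kips → 291 kips.
Block shear: A_gv = 8.438, A_nv = 5.977, A_nt = 1.008 in²; R_n = min(0.6F_uA_nv, 0.6F_yA_gv) + U_bs·F_u·A_nt = 298.6 kips → 224 kips.
Bolt shear governs: 121 kips.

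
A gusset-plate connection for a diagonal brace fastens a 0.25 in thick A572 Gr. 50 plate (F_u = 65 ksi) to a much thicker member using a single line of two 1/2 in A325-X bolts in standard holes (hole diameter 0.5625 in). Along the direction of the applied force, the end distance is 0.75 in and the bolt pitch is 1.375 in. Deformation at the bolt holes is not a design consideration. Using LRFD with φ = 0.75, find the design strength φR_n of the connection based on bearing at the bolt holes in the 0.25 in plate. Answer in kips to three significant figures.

23.4 kips

Per bolt r_n = 1.5 l_c t F_u ≤ 3.0 d t F_u; upper limit = 3.0 × 0.5 × 0.25 × 65 = 24.38 kips.
Edge bolt: l_c = 0.75 − 0.5625/2 = 0.4688 in → 1.5 × 0.4688 × 0.25 × 65 = 11.43 → r_n = 11.43 kips.
Interior bolts: l_c = 1.375 − 0.5625 = 0.8125 in → 1.5 × 0.8125 × 0.25 × 65 = 19.8 → r_n = 19.8 kips.
R_n = 1 × 11.43 + 1 × 19.8 = 31.23 kips.
Design strength φR_n = 0.75 × 31.23 = 23.4 kips.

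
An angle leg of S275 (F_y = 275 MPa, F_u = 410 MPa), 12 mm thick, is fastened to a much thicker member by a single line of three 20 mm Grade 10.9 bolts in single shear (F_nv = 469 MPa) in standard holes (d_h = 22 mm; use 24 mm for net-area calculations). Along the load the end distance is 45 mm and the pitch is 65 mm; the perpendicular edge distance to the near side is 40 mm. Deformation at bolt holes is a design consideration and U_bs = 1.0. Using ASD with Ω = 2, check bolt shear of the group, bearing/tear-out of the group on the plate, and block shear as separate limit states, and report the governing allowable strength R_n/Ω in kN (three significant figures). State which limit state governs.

221 kN (bolt shear governs)

Bolt shear: A_b = π·20²/4 = 314.2 mm²; R_n = 469 × 314.2 × 3 × 1 / 1000 = 442 kN → 442 / 2 = 221 kN.
Bearing: edge l_c = 34, r_n = 200.7 kN; interior l_c = 43, r_n = 236.2 kN; R_n = 200.7 + 2·236.2 = 673.1 kN → 337 kN.
Block shear: A_gv = 2100, A_nv = 1380, A_nt = 336 mm²; R_n = min(0.6F_uA_nv, 0.6F_yA_gv) + U_bs·F_u·A_nt = 477.2 kN → 239 kN.
Bolt shear governs: 221 kN.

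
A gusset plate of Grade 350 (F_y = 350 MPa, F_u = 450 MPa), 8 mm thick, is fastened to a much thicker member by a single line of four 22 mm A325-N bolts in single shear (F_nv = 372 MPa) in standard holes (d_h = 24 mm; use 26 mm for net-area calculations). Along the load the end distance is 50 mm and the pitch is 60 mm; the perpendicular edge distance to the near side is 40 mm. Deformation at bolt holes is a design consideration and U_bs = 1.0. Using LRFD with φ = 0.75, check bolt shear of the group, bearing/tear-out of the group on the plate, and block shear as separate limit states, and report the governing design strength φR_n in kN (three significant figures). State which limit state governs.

Bolt shear: A_b = π·22²/4 = 380.1 mm²; R_n = 372 × 380.1 × 4 × 1 / 1000 = 565.6 kN → 0.75 × 565.6 = 424 kN.
Bearing: edge l_c = 38, r_n = 164.2 kN; interior l_c = 36, r_n = 155.5 kN; R_n = 164.2 + 3·155.5 = 630.7 kN → 473 kN.
Block shear: A_gv = 1840, A_nv = 1112, A_nt = 216 mm²; R_n = min(0.6F_uA_nv, 0.6F_yA_gv) + U_bs·F_u·A_nt = 397.4 kN → 298 kN.
Block shear governs: 298 kN.

298 kN (block shear governs)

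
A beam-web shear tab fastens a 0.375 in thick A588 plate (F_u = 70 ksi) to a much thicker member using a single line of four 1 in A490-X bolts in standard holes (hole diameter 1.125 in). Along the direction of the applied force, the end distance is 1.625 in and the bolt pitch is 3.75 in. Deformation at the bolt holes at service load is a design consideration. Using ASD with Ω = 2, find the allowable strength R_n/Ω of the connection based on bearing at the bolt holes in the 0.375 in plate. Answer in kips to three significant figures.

111 kips

Per bolt r_n = 1.2 l_c t F_u ≤ 2.4 d t F_u; upper limit = 2.4 × 1 × 0.375 × 70 = 63 kips.
Edge bolt: l_c = 1.625 − 1.125/2 = 1.062 in → 1.2 × 1.062 × 0.375 × 70 = 33.47 → r_n = 33.47 kips.
Interior bolts: l_c = 3.75 − 1.125 = 2.625 in → 1.2 × 2.625 × 0.375 × 70 = 82.69 → r_n = 63 kips.
R_n = 1 × 33.47 + 3 × 63 = 222.5 kips.
Allowable strength R_n/Ω = 222.5 / 2 = 111 kips.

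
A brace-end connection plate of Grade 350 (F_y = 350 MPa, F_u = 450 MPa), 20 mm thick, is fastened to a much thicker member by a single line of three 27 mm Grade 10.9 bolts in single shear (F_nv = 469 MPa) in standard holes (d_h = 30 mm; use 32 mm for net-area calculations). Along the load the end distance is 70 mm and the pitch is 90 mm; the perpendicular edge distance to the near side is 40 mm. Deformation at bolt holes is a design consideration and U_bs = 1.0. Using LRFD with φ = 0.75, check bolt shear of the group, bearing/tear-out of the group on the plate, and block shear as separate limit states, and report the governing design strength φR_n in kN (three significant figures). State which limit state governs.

Bolt shear: A_b = π·27²/4 = 572.6 mm²; R_n = 469 × 572.6 × 3 × 1 / 1000 = 805.6 kN → 0.75 × 805.6 = 604 kN.
Bearing: edge l_c = 55, r_n = 583.2 kN; interior l_c = 60, r_n = 583.2 kN; R_n = 583.2 + 2·583.2 = 1750 kN → 1310 kN.
Block shear: A_gv = 5000, A_nv = 3400, A_nt = 480 mm²; R_n = min(0.6F_uA_nv, 0.6F_yA_gv) + U_bs·F_u·A_nt = 1134 kN → 850 kN.
Bolt shear governs: 604 kN.

604 kN (bolt shear governs)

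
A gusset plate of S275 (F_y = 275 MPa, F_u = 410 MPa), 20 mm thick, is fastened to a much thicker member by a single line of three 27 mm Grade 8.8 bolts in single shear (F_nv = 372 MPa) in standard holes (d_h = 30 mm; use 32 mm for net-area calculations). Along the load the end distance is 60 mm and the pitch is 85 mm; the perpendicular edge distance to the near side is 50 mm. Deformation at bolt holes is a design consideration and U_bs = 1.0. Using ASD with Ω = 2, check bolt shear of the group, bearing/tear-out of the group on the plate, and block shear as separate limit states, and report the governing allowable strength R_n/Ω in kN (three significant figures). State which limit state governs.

319 kN (bolt shear governs)

Bolt shear: A_b = π·27²/4 = 572.6 mm²; R_n = 372 × 572.6 × 3 × 1 / 1000 = 639 kN → 639 / 2 = 319 kN.
Bearing: edge l_c = 45, r_n = 442.8 kN; interior l_c = 55, r_n = 531.4 kN; R_n = 442.8 + 2·531.4 = 1506 kN → 753 kN.
Block shear: A_gv = 4600, A_nv = 3000, A_nt = 680 mm²; R_n = min(0.6F_uA_nv, 0.6F_yA_gv) + U_bs·F_u·A_nt = 1017 kN → 508 kN.
Bolt shear governs: 319 kN.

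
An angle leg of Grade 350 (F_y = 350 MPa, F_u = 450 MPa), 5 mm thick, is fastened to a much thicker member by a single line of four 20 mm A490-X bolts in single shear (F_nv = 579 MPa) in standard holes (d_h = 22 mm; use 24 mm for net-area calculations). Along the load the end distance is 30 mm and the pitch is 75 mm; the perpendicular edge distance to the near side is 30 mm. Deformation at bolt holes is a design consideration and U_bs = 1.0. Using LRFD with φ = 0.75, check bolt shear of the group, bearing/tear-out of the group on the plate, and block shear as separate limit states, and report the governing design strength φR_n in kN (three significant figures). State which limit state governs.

Bolt shear: A_b = π·20²/4 = 314.2 mm²; R_n = 579 × 314.2 × 4 × 1 / 1000 = 727.6 kN → 0.75 × 727.6 = 546 kN.
Bearing: edge l_c = 19, r_n = 51.3 kN; interior l_c = 53, r_n = 108 kN; R_n = 51.3 + 3·108 = 375.3 kN → 281 kN.
Block shear: A_gv = 1275, A_nv = 855, A_nt = 90 mm²; R_n = min(0.6F_uA_nv, 0.6F_yA_gv) + U_bs·F_u·A_nt = 271.4 kN → 204 kN.
Block shear governs: 204 kN.

204 kN (block shear governs)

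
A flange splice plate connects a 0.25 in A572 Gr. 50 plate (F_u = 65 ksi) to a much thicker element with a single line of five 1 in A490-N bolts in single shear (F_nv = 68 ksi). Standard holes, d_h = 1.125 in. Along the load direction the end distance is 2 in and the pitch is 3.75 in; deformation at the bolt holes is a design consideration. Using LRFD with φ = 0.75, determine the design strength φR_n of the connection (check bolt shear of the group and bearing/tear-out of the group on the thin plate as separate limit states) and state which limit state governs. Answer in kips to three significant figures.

138 kips (bearing governs)

Bolt shear: A_b = π·1²/4 = 0.7854 in²; R_n = 68 × 0.7854 × 5 × 1 = 267 kips → 0.75 × 267 = 200 kips.
Bearing (1.2 l_c t F_u ≤ 2.4 d t F_u): upper limit = 2.4·1·0.25·65 = 39 kips.
  Edge l_c = 2 − 1.125/2 = 1.438 → r_n = 28.03 kips; interior l_c = 3.75 − 1.125 = 2.625 → r_n = 39 kips.
  R_n,bearing = 1·28.03 + 4·39 = 184 kips → 0.75 × 184 = 138 kips.
Bearing governs: 138 kips.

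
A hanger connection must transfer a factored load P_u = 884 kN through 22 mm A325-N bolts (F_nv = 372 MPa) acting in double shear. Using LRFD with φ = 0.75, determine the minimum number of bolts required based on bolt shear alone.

A_b = π·22²/4 = 380.1 mm².
Per-bolt design strength φR_n = 0.75 × 372 × 380.1 × 2 / 1000 = 212.1 kN.
n ≥ 884 / 212.1 = 4.168 → use 5 bolts.

5 bolts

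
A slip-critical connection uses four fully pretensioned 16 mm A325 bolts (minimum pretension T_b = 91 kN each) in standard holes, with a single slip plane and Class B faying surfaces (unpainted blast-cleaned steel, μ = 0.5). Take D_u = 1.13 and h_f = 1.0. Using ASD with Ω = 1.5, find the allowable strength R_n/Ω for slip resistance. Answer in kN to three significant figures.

137 kN

R_n = μ · D_u · h_f · T_b · n_s · n_b = 0.5 × 1.13 × 1.0 × 91 × 1 × 4 = 205.7 kN.
Allowable strength R_n/Ω = 205.7 / 1.5 = 137 kN.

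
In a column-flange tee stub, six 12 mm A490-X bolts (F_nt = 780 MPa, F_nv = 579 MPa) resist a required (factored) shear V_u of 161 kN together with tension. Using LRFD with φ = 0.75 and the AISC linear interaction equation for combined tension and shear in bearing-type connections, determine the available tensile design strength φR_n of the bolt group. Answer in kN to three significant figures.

A_b = π·12²/4 = 113.1 mm²; f_rv = 161 × 1000 / (6 × 113.1) = 237.3 MPa.
F'_nt = 1.3 F_nt − (F_nt / φF_nv) f_rv = 1.3·780 − (780/(0.75·579))·237.3 = 587.8 MPa, capped at F_nt → F'_nt = 587.8 MPa.
R_n = F'_nt · A_b · n = 587.8 × 113.1 × 6 / 1000 = 398.9 kN.
Design strength φR_n = 0.75 × 398.9 = 299 kN.

299 kN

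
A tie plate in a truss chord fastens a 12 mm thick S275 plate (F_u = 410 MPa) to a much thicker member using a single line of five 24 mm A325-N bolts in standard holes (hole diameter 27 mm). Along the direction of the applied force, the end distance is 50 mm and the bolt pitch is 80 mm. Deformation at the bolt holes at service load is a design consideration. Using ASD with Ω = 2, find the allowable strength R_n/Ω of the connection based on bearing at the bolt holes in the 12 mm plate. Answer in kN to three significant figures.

Per bolt r_n = 1.2 l_c t F_u ≤ 2.4 d t F_u; upper limit = 2.4 × 24 × 12 × 410 / 1000 = 283.4 kN.
Edge bolt: l_c = 50 − 27/2 = 36.5 mm → 1.2 × 36.5 × 12 × 410 / 1000 = 215.5 → r_n = 215.5 kN.
Interior bolts: l_c = 80 − 27 = 53 mm → 1.2 × 53 × 12 × 410 / 1000 = 312.9 → r_n = 283.4 kN.
R_n = 1 × 215.5 + 4 × 283.4 = 1349 kN.
Allowable strength R_n/Ω = 1349 / 2 = 675 kN.

675 kN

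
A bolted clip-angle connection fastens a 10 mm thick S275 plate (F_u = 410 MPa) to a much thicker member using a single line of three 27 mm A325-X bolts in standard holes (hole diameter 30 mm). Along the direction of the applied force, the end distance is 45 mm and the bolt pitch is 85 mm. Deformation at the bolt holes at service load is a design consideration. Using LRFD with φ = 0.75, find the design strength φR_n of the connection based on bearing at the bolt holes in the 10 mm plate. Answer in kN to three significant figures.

509 kN

Per bolt r_n = 1.2 l_c t F_u ≤ 2.4 d t F_u; upper limit = 2.4 × 27 × 10 × 410 / 1000 = 265.7 kN.
Edge bolt: l_c = 45 − 30/2 = 30 mm → 1.2 × 30 × 10 × 410 / 1000 = 147.6 → r_n = 147.6 kN.
Interior bolts: l_c = 85 − 30 = 55 mm → 1.2 × 55 × 10 × 410 / 1000 = 270.6 → r_n = 265.7 kN.
R_n = 1 × 147.6 + 2 × 265.7 = 679 kN.
Design strength φR_n = 0.75 × 679 = 509 kN.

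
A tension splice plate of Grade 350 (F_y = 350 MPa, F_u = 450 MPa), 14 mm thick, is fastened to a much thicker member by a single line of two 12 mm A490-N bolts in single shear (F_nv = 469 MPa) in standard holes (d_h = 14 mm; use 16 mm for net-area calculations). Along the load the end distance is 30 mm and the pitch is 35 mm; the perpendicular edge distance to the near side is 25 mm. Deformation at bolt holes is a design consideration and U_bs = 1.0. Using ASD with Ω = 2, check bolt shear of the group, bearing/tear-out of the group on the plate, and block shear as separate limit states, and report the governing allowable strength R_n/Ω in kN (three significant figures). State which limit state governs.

53 kN (bolt shear governs)

Bolt shear: A_b = π·12²/4 = 113.1 mm²; R_n = 469 × 113.1 × 2 × 1 / 1000 = 106.1 kN → 106.1 / 2 = 53 kN.
Bearing: edge l_c = 23, r_n = 173.9 kN; interior l_c = 21, r_n = 158.8 kN; R_n = 173.9 + 1·158.8 = 332.6 kN → 166 kN.
Block shear: A_gv = 910, A_nv = 574, A_nt = 238 mm²; R_n = min(0.6F_uA_nv, 0.6F_yA_gv) + U_bs·F_u·A_nt = 262.1 kN → 131 kN.
Bolt shear governs: 53 kN.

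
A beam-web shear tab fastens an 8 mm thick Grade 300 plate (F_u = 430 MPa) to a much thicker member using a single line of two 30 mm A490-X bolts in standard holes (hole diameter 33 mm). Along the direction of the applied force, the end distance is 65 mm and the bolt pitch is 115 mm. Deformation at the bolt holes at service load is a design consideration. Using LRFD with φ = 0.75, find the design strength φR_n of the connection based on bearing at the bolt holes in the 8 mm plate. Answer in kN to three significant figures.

336 kN

Per bolt r_n = 1.2 l_c t F_u ≤ 2.4 d t F_u; upper limit = 2.4 × 30 × 8 × 430 / 1000 = 247.7 kN.
Edge bolt: l_c = 65 − 33/2 = 48.5 mm → 1.2 × 48.5 × 8 × 430 / 1000 = 200.2 → r_n = 200.2 kN.
Interior bolts: l_c = 115 − 33 = 82 mm → 1.2 × 82 × 8 × 430 / 1000 = 338.5 → r_n = 247.7 kN.
R_n = 1 × 200.2 + 1 × 247.7 = 447.9 kN.
Design strength φR_n = 0.75 × 447.9 = 336 kN.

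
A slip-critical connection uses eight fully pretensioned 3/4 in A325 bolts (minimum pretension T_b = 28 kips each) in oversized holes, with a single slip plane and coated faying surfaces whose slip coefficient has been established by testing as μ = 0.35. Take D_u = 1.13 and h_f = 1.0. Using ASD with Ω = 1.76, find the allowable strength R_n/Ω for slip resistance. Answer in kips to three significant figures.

50.3 kips

R_n = μ · D_u · h_f · T_b · n_s · n_b = 0.35 × 1.13 × 1.0 × 28 × 1 × 8 = 88.59 kips.
Allowable strength R_n/Ω = 88.59 / 1.76 = 50.3 kips.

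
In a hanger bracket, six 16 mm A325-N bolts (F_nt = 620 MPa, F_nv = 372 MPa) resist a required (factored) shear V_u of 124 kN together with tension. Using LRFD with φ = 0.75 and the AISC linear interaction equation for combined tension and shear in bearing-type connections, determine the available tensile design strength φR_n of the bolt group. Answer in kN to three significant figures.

A_b = π·16²/4 = 201.1 mm²; f_rv = 124 × 1000 / (6 × 201.1) = 102.8 MPa.
F'_nt = 1.3 F_nt − (F_nt / φF_nv) f_rv = 1.3·620 − (620/(0.75·372))·102.8 = 577.6 MPa, capped at F_nt → F'_nt = 577.6 MPa.
R_n = F'_nt · A_b · n = 577.6 × 201.1 × 6 / 1000 = 696.8 kN.
Design strength φR_n = 0.75 × 696.8 = 523 kN.

523 kN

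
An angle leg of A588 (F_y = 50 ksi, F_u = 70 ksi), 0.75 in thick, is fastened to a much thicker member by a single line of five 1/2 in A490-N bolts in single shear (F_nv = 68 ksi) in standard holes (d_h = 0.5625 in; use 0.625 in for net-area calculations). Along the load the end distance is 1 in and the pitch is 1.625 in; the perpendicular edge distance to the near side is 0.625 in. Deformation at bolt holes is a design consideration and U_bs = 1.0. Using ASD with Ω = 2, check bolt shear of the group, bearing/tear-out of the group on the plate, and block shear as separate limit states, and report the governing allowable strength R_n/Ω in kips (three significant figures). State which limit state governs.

Bolt shear: A_b = π·0.5²/4 = 0.1963 in²; R_n = 68 × 0.1963 × 5 × 1 = 66.76 kips → 66.76 / 2 = 33.4 kips.
Bearing: edge l_c = 0.7188, r_n = 45.28 kips; interior l_c = 1.062, r_n = 63 kips; R_n = 45.28 + 4·63 = 297.3 kips → 149 kips.
Block shear: A_gv = 5.625, A_nv = 3.516, A_nt = 0.2344 in²; R_n = min(0.6F_uA_nv, 0.6F_yA_gv) + U_bs·F_u·A_nt = 164.1 kips → 82 kips.
Bolt shear governs: 33.4 kips.

33.4 kips (bolt shear governs)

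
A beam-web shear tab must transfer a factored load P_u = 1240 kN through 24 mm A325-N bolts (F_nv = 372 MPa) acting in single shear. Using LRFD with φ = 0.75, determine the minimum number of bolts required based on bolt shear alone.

10 bolts

A_b = π·24²/4 = 452.4 mm².
Per-bolt design strength φR_n = 0.75 × 372 × 452.4 × 1 / 1000 = 126.2 kN.
n ≥ 1240 / 126.2 = 9.824 → use 10 bolts.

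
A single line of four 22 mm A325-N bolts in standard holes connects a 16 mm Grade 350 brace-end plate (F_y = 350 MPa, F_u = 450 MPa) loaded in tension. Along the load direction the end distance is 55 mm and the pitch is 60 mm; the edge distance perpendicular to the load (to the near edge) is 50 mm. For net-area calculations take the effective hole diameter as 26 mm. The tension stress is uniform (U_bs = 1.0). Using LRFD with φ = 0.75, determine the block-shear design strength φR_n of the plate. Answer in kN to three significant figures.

666 kN

Shear plane L_v = 55 + 3·60 = 235 mm; A_gv = 235 × 16 = 3760 mm².
A_nv = (235 − 3.5·26) × 16 = 2304 mm².
A_nt = (50 − 0.5·26) × 16 = 592 mm².
0.6 F_u A_nv = 622.1 kN; 0.6 F_y A_gv = 789.6 kN → shear rupture governs the shear term.
R_n = 622.1 + 1.0 × 450 × 592 / 1000 = 888.5 kN.
Design strength φR_n = 0.75 × 888.5 = 666 kN.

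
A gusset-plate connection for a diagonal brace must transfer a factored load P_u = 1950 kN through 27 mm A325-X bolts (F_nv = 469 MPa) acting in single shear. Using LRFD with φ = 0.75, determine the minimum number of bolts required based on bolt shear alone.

10 bolts

A_b = π·27²/4 = 572.6 mm².
Per-bolt design strength φR_n = 0.75 × 469 × 572.6 × 1 / 1000 = 201.4 kN.
n ≥ 1950 / 201.4 = 9.682 → use 10 bolts.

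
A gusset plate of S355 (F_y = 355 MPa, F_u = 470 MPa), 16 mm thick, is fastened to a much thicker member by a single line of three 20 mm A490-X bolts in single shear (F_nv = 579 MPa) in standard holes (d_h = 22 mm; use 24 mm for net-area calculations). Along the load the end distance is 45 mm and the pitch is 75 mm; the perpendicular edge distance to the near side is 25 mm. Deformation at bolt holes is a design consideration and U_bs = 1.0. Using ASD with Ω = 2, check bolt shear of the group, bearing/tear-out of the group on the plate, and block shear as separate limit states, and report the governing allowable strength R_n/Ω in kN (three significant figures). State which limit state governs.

273 kN (bolt shear governs)

Bolt shear: A_b = π·20²/4 = 314.2 mm²; R_n = 579 × 314.2 × 3 × 1 / 1000 = 545.7 kN → 545.7 / 2 = 273 kN.
Bearing: edge l_c = 34, r_n = 306.8 kN; interior l_c = 53, r_n = 361 kN; R_n = 306.8 + 2·361 = 1029 kN → 514 kN.
Block shear: A_gv = 3120, A_nv = 2160, A_nt = 208 mm²; R_n = min(0.6F_uA_nv, 0.6F_yA_gv) + U_bs·F_u·A_nt = 706.9 kN → 353 kN.
Bolt shear governs: 273 kN.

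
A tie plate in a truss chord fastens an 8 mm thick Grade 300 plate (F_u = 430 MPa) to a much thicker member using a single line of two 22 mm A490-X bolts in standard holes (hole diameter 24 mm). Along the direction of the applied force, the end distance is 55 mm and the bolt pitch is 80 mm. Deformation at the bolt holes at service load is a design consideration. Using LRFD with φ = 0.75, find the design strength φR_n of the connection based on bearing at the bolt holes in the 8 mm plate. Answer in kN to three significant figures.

269 kN

Per bolt r_n = 1.2 l_c t F_u ≤ 2.4 d t F_u; upper limit = 2.4 × 22 × 8 × 430 / 1000 = 181.6 kN.
Edge bolt: l_c = 55 − 24/2 = 43 mm → 1.2 × 43 × 8 × 430 / 1000 = 177.5 → r_n = 177.5 kN.
Interior bolts: l_c = 80 − 24 = 56 mm → 1.2 × 56 × 8 × 430 / 1000 = 231.2 → r_n = 181.6 kN.
R_n = 1 × 177.5 + 1 × 181.6 = 359.1 kN.
Design strength φR_n = 0.75 × 359.1 = 269 kN.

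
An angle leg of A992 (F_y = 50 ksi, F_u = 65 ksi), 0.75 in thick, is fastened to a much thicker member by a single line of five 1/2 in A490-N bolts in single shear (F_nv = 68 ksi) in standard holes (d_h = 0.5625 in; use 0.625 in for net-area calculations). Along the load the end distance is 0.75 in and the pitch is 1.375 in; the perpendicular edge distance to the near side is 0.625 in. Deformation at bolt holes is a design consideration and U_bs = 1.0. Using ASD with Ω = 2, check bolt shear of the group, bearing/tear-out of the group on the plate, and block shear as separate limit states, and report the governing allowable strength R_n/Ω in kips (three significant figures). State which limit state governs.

33.4 kips (bolt shear governs)

Bolt shear: A_b = π·0.5²/4 = 0.1963 in²; R_n = 68 × 0.1963 × 5 × 1 = 66.76 kips → 66.76 / 2 = 33.4 kips.
Bearing: edge l_c = 0.4688, r_n = 27.42 kips; interior l_c = 0.8125, r_n = 47.53 kips; R_n = 27.42 + 4·47.53 = 217.5 kips → 109 kips.
Block shear: A_gv = 4.688, A_nv = 2.578, A_nt = 0.2344 in²; R_n = min(0.6F_uA_nv, 0.6F_yA_gv) + U_bs·F_u·A_nt = 115.8 kips → 57.9 kips.
Bolt shear governs: 33.4 kips.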